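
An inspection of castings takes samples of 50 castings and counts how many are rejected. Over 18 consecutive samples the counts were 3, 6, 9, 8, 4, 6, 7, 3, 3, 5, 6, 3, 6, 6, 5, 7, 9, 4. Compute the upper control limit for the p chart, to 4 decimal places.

p̄ = Σdᵢ / (k·n) = 100 / (18 × 50) = 0.11111
UCL = p̄ + 3·√(p̄(1−p̄)/n) = 0.11111 + 3 × √(0.11111×0.88889/50) = 0.11111 + 3 × 0.04444 = 0.24444

0.2444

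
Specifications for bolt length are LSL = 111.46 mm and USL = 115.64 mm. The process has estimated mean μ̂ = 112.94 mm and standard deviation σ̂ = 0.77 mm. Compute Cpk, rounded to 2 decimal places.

Cpu = (USL − μ̂) / (3σ̂) = (115.64 − 112.94) / (3 × 0.77) = 1.1688; Cpl = (μ̂ − LSL) / (3σ̂) = (112.94 − 111.46) / (3 × 0.77) = 0.6407; Cpk = min(Cpu, Cpl) = 0.6407

0.64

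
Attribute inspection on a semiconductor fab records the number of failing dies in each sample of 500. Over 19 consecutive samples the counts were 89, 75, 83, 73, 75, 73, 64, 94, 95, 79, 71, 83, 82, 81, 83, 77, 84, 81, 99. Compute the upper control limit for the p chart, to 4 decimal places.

p̄ = Σdᵢ / (k·n) = 1541 / (19 × 500) = 0.16221
UCL = p̄ + 3·√(p̄(1−p̄)/n) = 0.16221 + 3 × √(0.16221×0.83779/500) = 0.16221 + 3 × 0.01649 = 0.21167

0.2117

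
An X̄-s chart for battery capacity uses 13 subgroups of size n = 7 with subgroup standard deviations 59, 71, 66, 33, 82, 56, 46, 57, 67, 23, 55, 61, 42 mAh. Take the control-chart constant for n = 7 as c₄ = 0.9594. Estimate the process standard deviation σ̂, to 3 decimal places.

57.568

s̄ = (59 + 71 + 66 + 33 + 82 + 56 + 46 + 57 + 67 + 23 + 55 + 61 + 42) / 13 = 55.2308
σ̂ = s̄ / c₄ = 55.2308 / 0.9594 = 57.5680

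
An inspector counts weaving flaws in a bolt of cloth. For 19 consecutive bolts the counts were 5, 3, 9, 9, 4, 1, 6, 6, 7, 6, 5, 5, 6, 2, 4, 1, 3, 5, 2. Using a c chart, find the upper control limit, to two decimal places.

c̄ = (5 + 3 + 9 + 9 + 4 + 1 + 6 + 6 + 7 + 6 + 5 + 5 + 6 + 2 + 4 + 1 + 3 + 5 + 2) / 19 = 89 / 19 = 4.6842
UCL = c̄ + 3√c̄ = 4.6842 + 3 × √4.6842 = 4.6842 + 3 × 2.1643 = 11.1771

11.18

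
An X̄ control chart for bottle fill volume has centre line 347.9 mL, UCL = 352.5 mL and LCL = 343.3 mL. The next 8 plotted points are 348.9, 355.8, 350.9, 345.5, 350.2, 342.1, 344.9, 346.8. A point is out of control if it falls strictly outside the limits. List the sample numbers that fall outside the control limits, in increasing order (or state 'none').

2, 6

Compare each point to [343.3, 352.5]: sample 2 = 355.8 > UCL; sample 6 = 342.1 < LCL.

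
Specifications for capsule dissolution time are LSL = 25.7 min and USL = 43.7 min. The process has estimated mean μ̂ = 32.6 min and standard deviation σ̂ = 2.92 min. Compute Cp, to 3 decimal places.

Cp = (USL − LSL) / (6σ̂) = (43.7 − 25.7) / (6 × 2.92) = 18.0000 / 17.5200 = 1.0274

1.027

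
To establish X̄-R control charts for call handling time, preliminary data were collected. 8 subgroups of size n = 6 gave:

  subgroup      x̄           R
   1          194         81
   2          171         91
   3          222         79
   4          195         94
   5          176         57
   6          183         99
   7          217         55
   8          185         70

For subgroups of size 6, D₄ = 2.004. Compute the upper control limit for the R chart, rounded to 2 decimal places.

R̄ = (81 + 91 + 79 + 94 + 57 + 99 + 55 + 70) / 8 = 626.0000 / 8 = 78.2500
UCL_R = D₄·R̄ = 2.004 × 78.2500 = 156.8130

156.81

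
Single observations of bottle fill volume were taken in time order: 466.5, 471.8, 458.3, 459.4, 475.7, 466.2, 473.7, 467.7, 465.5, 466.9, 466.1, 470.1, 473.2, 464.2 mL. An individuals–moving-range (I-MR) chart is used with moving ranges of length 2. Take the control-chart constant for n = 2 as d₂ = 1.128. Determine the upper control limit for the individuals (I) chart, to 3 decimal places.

483.827

X̄ = (466.5 + 471.8 + 458.3 + 459.4 + 475.7 + 466.2 + 473.7 + 467.7 + 465.5 + 466.9 + 466.1 + 470.1 + 473.2 + 464.2) / 14 = 467.5214
Moving ranges: 5.3, 13.5, 1.1, 16.3, 9.5, 7.5, 6.0, 2.2, 1.4, 0.8, 4.0, 3.1, 9.0; M̄R̄ = 79.7000 / 13 = 6.1308
UCL = X̄ + 3·M̄R̄/d₂ = 467.5214 + 3 × 6.1308 / 1.128 = 483.8267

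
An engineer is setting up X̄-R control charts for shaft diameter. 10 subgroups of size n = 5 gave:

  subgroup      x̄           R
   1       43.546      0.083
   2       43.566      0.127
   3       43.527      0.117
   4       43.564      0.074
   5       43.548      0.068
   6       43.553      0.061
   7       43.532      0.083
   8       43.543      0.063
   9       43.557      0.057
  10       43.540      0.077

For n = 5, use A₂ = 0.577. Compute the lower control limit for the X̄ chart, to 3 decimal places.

X̄̄ = (43.546 + 43.566 + 43.527 + 43.564 + 43.548 + 43.553 + 43.532 + 43.543 + 43.557 + 43.540) / 10 = 435.4760 / 10 = 43.5476
R̄ = (0.083 + 0.127 + 0.117 + 0.074 + 0.068 + 0.061 + 0.083 + 0.063 + 0.057 + 0.077) / 10 = 0.8100 / 10 = 0.0810
LCL = X̄̄ − A₂·R̄ = 43.5476 − 0.577 × 0.0810 = 43.5009

43.501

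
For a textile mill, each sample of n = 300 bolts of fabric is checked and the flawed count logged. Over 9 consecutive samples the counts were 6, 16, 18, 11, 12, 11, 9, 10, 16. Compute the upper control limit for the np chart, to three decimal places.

22.339

p̄ = Σdᵢ / (k·n) = 109 / (9 × 300) = 0.04037
UCL = np̄ + 3·√(np̄(1−p̄)) = 12.1111 + 3 × √(12.1111×0.95963) = 12.1111 + 3 × 3.4091 = 22.3385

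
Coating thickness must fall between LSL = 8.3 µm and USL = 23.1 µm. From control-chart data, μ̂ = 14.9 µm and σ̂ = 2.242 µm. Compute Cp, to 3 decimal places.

Cp = (USL − LSL) / (6σ̂) = (23.1 − 8.3) / (6 × 2.242) = 14.8000 / 13.4520 = 1.1002

1.100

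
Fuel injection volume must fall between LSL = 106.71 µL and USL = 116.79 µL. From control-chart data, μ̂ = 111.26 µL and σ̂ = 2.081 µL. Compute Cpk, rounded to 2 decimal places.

0.73

Cpu = (USL − μ̂) / (3σ̂) = (116.79 − 111.26) / (3 × 2.081) = 0.8858; Cpl = (μ̂ − LSL) / (3σ̂) = (111.26 − 106.71) / (3 × 2.081) = 0.7288; Cpk = min(Cpu, Cpl) = 0.7288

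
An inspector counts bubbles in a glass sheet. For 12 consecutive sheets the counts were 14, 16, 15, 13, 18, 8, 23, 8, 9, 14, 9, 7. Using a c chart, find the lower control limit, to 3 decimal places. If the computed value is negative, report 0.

2.086

c̄ = (14 + 16 + 15 + 13 + 18 + 8 + 23 + 8 + 9 + 14 + 9 + 7) / 12 = 154 / 12 = 12.8333
LCL = c̄ − 3√c̄ = 12.8333 − 3 × 3.5824 = 2.0862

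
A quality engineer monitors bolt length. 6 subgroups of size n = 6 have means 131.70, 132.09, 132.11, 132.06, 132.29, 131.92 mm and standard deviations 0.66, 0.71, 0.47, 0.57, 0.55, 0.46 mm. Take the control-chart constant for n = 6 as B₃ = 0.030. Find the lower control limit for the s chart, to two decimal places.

s̄ = (0.66 + 0.71 + 0.47 + 0.57 + 0.55 + 0.46) / 6 = 0.5700
LCL_s = B₃·s̄ = 0.030 × 0.5700 = 0.0171

0.02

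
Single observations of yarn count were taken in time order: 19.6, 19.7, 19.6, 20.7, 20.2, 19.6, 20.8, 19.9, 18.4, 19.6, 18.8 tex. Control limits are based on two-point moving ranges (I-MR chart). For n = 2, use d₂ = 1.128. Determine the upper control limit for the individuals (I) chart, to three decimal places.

X̄ = (19.6 + 19.7 + 19.6 + 20.7 + 20.2 + 19.6 + 20.8 + 19.9 + 18.4 + 19.6 + 18.8) / 11 = 19.7182
Moving ranges: 0.1, 0.1, 1.1, 0.5, 0.6, 1.2, 0.9, 1.5, 1.2, 0.8; M̄R̄ = 8.0000 / 10 = 0.8000
UCL = X̄ + 3·M̄R̄/d₂ = 19.7182 + 3 × 0.8000 / 1.128 = 21.8458

21.846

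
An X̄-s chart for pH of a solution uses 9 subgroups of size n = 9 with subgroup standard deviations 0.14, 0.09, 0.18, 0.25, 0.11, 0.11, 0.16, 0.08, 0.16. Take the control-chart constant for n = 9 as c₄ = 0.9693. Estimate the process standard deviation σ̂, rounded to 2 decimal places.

s̄ = (0.14 + 0.09 + 0.18 + 0.25 + 0.11 + 0.11 + 0.16 + 0.08 + 0.16) / 9 = 0.1422
σ̂ = s̄ / c₄ = 0.1422 / 0.9693 = 0.1467

0.15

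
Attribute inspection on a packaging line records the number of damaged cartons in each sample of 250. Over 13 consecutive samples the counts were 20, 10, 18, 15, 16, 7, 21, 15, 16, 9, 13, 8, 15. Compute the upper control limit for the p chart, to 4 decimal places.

p̄ = Σdᵢ / (k·n) = 183 / (13 × 250) = 0.05631
UCL = p̄ + 3·√(p̄(1−p̄)/n) = 0.05631 + 3 × √(0.05631×0.94369/250) = 0.05631 + 3 × 0.01458 = 0.10004

0.1000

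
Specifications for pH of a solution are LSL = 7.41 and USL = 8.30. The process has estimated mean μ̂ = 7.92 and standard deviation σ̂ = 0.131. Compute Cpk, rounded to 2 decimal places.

Cpu = (USL − μ̂) / (3σ̂) = (8.30 − 7.92) / (3 × 0.131) = 0.9669; Cpl = (μ̂ − LSL) / (3σ̂) = (7.92 − 7.41) / (3 × 0.131) = 1.2977; Cpk = min(Cpu, Cpl) = 0.9669

0.97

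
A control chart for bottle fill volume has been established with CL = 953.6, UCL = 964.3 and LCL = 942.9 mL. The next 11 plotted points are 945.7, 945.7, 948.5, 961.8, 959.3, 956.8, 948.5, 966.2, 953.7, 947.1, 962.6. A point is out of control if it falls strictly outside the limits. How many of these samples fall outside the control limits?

1

Compare each point to [942.9, 964.3]: sample 8 = 966.2 > UCL.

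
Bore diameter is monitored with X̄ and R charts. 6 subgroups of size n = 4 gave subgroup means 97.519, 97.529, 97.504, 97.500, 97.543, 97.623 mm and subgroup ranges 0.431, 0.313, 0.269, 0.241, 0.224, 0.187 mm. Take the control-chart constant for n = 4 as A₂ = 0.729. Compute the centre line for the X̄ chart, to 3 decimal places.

97.536

X̄̄ = (97.519 + 97.529 + 97.504 + 97.500 + 97.543 + 97.623) / 6 = 585.2180 / 6 = 97.5363
CL = X̄̄ = 97.5363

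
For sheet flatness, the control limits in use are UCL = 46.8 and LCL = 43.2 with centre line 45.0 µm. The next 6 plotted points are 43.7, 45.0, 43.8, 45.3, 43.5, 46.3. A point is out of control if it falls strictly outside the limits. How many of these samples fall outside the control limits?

0

All 6 points lie within [43.2, 46.8].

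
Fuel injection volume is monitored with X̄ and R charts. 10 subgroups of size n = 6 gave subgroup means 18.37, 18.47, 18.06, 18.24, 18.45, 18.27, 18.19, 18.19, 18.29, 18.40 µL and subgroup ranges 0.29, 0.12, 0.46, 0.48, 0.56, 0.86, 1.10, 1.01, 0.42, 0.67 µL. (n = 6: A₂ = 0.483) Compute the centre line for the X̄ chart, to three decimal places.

X̄̄ = (18.37 + 18.47 + 18.06 + 18.24 + 18.45 + 18.27 + 18.19 + 18.19 + 18.29 + 18.40) / 10 = 182.9300 / 10 = 18.2930
CL = X̄̄ = 18.2930

18.293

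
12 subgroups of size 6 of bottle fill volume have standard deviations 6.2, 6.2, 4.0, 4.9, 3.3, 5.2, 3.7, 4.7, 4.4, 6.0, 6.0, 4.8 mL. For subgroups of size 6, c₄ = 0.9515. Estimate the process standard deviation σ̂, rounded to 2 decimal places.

s̄ = (6.2 + 6.2 + 4.0 + 4.9 + 3.3 + 5.2 + 3.7 + 4.7 + 4.4 + 6.0 + 6.0 + 4.8) / 12 = 4.9500
σ̂ = s̄ / c₄ = 4.9500 / 0.9515 = 5.2023

5.20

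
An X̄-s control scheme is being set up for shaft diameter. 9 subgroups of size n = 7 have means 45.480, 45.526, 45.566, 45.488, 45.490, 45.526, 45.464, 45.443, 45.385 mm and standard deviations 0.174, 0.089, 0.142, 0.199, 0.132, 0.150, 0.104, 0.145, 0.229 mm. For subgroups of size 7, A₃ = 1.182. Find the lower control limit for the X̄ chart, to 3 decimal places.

X̄̄ = (45.480 + 45.526 + 45.566 + 45.488 + 45.490 + 45.526 + 45.464 + 45.443 + 45.385) / 9 = 45.4853
s̄ = (0.174 + 0.089 + 0.142 + 0.199 + 0.132 + 0.150 + 0.104 + 0.145 + 0.229) / 9 = 0.1516
LCL = X̄̄ − A₃·s̄ = 45.4853 − 1.182 × 0.1516 = 45.3062

45.306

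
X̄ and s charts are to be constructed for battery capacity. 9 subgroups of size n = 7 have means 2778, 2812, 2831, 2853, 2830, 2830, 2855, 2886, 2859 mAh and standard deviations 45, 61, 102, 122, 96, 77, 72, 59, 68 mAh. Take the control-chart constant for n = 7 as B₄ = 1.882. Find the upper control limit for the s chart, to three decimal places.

146.796

s̄ = (45 + 61 + 102 + 122 + 96 + 77 + 72 + 59 + 68) / 9 = 78.0000
UCL_s = B₄·s̄ = 1.882 × 78.0000 = 146.7960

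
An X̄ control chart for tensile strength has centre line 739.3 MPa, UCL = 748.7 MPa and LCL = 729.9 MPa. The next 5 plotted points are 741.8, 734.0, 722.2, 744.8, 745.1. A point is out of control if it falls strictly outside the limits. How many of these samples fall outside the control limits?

Compare each point to [729.9, 748.7]: sample 3 = 722.2 < LCL.

1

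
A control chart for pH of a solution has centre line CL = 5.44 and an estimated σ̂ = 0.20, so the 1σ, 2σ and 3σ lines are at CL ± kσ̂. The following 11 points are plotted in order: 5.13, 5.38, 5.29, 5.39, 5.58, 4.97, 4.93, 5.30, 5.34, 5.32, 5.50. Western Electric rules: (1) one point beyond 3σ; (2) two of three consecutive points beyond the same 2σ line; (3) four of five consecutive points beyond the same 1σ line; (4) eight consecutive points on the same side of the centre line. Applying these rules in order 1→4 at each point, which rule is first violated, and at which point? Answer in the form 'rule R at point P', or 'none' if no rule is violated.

Zone of each point (C = within 1σ̂, B = 1σ̂–2σ̂, A = 2σ̂–3σ̂, * = beyond 3σ̂; sign = side of CL): 1:-B, 2:-C, 3:-C, 4:-C, 5:+C, 6:-A, 7:-A, 8:-C, 9:-C, 10:-C, 11:+C
Rule 2 (two of three consecutive points beyond the same 2σ limit) is satisfied at point 7.

rule 2 at point 7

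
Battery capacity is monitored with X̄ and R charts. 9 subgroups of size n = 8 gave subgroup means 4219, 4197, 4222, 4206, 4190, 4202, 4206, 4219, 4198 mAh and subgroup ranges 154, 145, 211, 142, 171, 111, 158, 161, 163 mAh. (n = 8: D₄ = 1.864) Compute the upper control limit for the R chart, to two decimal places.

R̄ = (154 + 145 + 211 + 142 + 171 + 111 + 158 + 161 + 163) / 9 = 1416.0000 / 9 = 157.3333
UCL_R = D₄·R̄ = 1.864 × 157.3333 = 293.2693

293.27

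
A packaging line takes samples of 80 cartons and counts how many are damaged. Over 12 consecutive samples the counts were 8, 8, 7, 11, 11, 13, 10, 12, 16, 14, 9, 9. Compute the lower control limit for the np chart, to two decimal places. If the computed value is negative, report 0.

p̄ = Σdᵢ / (k·n) = 128 / (12 × 80) = 0.13333
LCL = np̄ − 3·√(np̄(1−p̄)) = 10.6667 − 3 × 3.0405 = 1.5453

1.55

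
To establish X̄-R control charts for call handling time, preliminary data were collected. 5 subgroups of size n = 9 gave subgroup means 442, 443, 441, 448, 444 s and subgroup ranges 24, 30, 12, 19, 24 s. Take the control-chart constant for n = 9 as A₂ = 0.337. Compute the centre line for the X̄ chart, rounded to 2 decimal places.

X̄̄ = (442 + 443 + 441 + 448 + 444) / 5 = 2218.0000 / 5 = 443.6000
CL = X̄̄ = 443.6000

443.60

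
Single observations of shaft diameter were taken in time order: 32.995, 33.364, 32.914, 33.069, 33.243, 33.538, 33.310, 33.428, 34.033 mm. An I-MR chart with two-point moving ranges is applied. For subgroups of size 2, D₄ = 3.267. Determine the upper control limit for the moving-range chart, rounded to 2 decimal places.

Moving ranges: 0.369, 0.450, 0.155, 0.174, 0.295, 0.228, 0.118, 0.605; M̄R̄ = 2.3940 / 8 = 0.2993
UCL_MR = D₄·M̄R̄ = 3.267 × 0.2993 = 0.9776

0.98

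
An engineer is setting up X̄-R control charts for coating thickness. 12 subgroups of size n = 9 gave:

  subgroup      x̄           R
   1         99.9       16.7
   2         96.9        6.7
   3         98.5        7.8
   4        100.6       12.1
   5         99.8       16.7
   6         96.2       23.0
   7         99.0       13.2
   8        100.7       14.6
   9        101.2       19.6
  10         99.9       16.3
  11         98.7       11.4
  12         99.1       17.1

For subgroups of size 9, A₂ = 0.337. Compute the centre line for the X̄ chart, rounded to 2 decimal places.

X̄̄ = (99.9 + 96.9 + 98.5 + 100.6 + 99.8 + 96.2 + 99.0 + 100.7 + 101.2 + 99.9 + 98.7 + 99.1) / 12 = 1190.5000 / 12 = 99.2083
CL = X̄̄ = 99.2083

99.21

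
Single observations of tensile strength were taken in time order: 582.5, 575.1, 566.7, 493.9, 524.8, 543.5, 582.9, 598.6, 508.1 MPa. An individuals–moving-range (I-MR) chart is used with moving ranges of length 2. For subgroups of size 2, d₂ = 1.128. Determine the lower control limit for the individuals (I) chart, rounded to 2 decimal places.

X̄ = (582.5 + 575.1 + 566.7 + 493.9 + 524.8 + 543.5 + 582.9 + 598.6 + 508.1) / 9 = 552.9000
Moving ranges: 7.4, 8.4, 72.8, 30.9, 18.7, 39.4, 15.7, 90.5; M̄R̄ = 283.8000 / 8 = 35.4750
LCL = X̄ − 3·M̄R̄/d₂ = 552.9000 − 3 × 35.4750 / 1.128 = 458.5516

458.55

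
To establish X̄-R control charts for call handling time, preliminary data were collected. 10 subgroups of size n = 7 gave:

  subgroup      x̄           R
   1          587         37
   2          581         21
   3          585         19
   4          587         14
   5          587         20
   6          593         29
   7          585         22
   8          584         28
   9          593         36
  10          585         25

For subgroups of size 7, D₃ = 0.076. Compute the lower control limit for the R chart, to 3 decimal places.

R̄ = (37 + 21 + 19 + 14 + 20 + 29 + 22 + 28 + 36 + 25) / 10 = 251.0000 / 10 = 25.1000
LCL_R = D₃·R̄ = 0.076 × 25.1000 = 1.9076

1.908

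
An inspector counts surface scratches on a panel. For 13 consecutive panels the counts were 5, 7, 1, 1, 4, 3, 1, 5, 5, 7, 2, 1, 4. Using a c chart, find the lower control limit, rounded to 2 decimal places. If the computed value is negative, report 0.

c̄ = (5 + 7 + 1 + 1 + 4 + 3 + 1 + 5 + 5 + 7 + 2 + 1 + 4) / 13 = 46 / 13 = 3.5385
LCL = c̄ − 3√c̄ = 3.5385 − 3 × 1.8811 = -2.1048 → 0 (cannot be negative)

0.00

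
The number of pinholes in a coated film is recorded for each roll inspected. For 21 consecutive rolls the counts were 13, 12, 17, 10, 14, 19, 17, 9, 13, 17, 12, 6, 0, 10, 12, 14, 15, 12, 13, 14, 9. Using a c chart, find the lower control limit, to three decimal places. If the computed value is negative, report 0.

1.770

c̄ = (13 + 12 + 17 + 10 + 14 + 19 + 17 + 9 + 13 + 17 + 12 + 6 + 0 + 10 + 12 + 14 + 15 + 12 + 13 + 14 + 9) / 21 = 258 / 21 = 12.2857
LCL = c̄ − 3√c̄ = 12.2857 − 3 × 3.5051 = 1.7704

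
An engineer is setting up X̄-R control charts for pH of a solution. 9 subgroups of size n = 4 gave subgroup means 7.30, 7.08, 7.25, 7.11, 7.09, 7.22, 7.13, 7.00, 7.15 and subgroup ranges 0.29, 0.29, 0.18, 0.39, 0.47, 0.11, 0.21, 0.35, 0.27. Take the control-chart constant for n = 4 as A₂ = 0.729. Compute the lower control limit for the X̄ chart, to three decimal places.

6.940

X̄̄ = (7.30 + 7.08 + 7.25 + 7.11 + 7.09 + 7.22 + 7.13 + 7.00 + 7.15) / 9 = 64.3300 / 9 = 7.1478
R̄ = (0.29 + 0.29 + 0.18 + 0.39 + 0.47 + 0.11 + 0.21 + 0.35 + 0.27) / 9 = 2.5600 / 9 = 0.2844
LCL = X̄̄ − A₂·R̄ = 7.1478 − 0.729 × 0.2844 = 6.9404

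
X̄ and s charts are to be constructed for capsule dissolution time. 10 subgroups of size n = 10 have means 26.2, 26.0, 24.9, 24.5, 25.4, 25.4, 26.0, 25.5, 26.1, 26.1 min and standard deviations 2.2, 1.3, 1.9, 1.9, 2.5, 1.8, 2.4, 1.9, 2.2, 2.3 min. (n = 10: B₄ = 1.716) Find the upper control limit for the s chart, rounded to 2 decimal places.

3.50

s̄ = (2.2 + 1.3 + 1.9 + 1.9 + 2.5 + 1.8 + 2.4 + 1.9 + 2.2 + 2.3) / 10 = 2.0400
UCL_s = B₄·s̄ = 1.716 × 2.0400 = 3.5006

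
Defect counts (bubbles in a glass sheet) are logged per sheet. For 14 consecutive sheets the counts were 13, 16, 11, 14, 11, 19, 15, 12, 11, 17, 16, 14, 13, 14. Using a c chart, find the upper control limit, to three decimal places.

c̄ = (13 + 16 + 11 + 14 + 11 + 19 + 15 + 12 + 11 + 17 + 16 + 14 + 13 + 14) / 14 = 196 / 14 = 14.0000
UCL = c̄ + 3√c̄ = 14.0000 + 3 × √14.0000 = 14.0000 + 3 × 3.7417 = 25.2250

25.225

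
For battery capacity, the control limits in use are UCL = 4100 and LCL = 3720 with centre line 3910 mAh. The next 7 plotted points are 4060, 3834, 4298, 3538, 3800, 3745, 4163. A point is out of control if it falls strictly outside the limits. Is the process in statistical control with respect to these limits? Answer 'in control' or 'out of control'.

Compare each point to [3720, 4100]: sample 3 = 4298 > UCL; sample 4 = 3538 < LCL; sample 7 = 4163 > UCL.

out of control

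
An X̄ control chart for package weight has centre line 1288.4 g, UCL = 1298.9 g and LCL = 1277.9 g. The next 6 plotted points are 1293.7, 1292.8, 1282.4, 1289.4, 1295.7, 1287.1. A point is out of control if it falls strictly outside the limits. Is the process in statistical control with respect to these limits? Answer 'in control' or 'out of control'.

All 6 points lie within [1277.9, 1298.9].

in control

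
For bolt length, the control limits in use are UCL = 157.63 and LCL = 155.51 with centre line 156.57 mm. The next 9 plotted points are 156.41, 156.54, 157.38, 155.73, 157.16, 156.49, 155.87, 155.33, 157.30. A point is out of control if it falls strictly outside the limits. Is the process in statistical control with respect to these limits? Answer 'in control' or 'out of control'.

Compare each point to [155.51, 157.63]: sample 8 = 155.33 < LCL.

out of control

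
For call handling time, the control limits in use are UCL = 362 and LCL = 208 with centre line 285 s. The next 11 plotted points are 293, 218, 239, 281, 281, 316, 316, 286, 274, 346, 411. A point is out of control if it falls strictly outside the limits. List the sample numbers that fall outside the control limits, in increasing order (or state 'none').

11

Compare each point to [208, 362]: sample 11 = 411 > UCL.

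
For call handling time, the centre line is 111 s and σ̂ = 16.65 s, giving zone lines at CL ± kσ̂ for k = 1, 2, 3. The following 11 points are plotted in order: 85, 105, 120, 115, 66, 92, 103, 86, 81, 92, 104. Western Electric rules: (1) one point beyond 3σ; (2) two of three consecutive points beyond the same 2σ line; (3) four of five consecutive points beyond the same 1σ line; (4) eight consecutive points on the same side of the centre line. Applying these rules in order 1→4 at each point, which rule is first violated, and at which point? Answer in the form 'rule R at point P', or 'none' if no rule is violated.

rule 3 at point 9

Zone of each point (C = within 1σ̂, B = 1σ̂–2σ̂, A = 2σ̂–3σ̂, * = beyond 3σ̂; sign = side of CL): 1:-B, 2:-C, 3:+C, 4:+C, 5:-A, 6:-B, 7:-C, 8:-B, 9:-B, 10:-B, 11:-C
Rule 3 (four of five consecutive points beyond the same 1σ limit) is satisfied at point 9.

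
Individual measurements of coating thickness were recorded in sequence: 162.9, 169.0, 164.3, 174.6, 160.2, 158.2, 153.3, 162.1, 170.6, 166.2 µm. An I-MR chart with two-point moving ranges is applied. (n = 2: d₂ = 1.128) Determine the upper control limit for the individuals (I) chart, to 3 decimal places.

183.082

X̄ = (162.9 + 169.0 + 164.3 + 174.6 + 160.2 + 158.2 + 153.3 + 162.1 + 170.6 + 166.2) / 10 = 164.1400
Moving ranges: 6.1, 4.7, 10.3, 14.4, 2.0, 4.9, 8.8, 8.5, 4.4; M̄R̄ = 64.1000 / 9 = 7.1222
UCL = X̄ + 3·M̄R̄/d₂ = 164.1400 + 3 × 7.1222 / 1.128 = 183.0821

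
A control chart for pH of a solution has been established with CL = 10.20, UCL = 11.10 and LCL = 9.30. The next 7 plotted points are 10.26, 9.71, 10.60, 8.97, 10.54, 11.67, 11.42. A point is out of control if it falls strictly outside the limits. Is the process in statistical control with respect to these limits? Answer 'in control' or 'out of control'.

Compare each point to [9.30, 11.10]: sample 4 = 8.97 < LCL; sample 6 = 11.67 > UCL; sample 7 = 11.42 > UCL.

out of control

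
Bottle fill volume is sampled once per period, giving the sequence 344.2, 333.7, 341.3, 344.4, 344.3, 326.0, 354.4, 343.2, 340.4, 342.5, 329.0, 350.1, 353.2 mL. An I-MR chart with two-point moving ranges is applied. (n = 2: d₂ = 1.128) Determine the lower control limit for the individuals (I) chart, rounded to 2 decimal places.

315.06

X̄ = (344.2 + 333.7 + 341.3 + 344.4 + 344.3 + 326.0 + 354.4 + 343.2 + 340.4 + 342.5 + 329.0 + 350.1 + 353.2) / 13 = 342.0538
Moving ranges: 10.5, 7.6, 3.1, 0.1, 18.3, 28.4, 11.2, 2.8, 2.1, 13.5, 21.1, 3.1; M̄R̄ = 121.8000 / 12 = 10.1500
LCL = X̄ − 3·M̄R̄/d₂ = 342.0538 − 3 × 10.1500 / 1.128 = 315.0592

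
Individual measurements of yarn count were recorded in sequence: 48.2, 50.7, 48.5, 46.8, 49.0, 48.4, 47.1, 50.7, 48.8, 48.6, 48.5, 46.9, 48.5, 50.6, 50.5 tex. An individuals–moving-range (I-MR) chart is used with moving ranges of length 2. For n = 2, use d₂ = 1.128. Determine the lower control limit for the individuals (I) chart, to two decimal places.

44.66

X̄ = (48.2 + 50.7 + 48.5 + 46.8 + 49.0 + 48.4 + 47.1 + 50.7 + 48.8 + 48.6 + 48.5 + 46.9 + 48.5 + 50.6 + 50.5) / 15 = 48.7867
Moving ranges: 2.5, 2.2, 1.7, 2.2, 0.6, 1.3, 3.6, 1.9, 0.2, 0.1, 1.6, 1.6, 2.1, 0.1; M̄R̄ = 21.7000 / 14 = 1.5500
LCL = X̄ − 3·M̄R̄/d₂ = 48.7867 − 3 × 1.5500 / 1.128 = 44.6643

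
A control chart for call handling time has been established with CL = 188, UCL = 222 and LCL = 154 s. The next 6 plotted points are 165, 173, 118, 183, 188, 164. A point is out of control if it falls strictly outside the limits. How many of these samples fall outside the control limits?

1

Compare each point to [154, 222]: sample 3 = 118 < LCL.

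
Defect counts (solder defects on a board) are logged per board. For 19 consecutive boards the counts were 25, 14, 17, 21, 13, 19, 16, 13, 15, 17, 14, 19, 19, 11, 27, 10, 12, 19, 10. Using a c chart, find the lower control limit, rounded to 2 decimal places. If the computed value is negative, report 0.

4.23

c̄ = (25 + 14 + 17 + 21 + 13 + 19 + 16 + 13 + 15 + 17 + 14 + 19 + 19 + 11 + 27 + 10 + 12 + 19 + 10) / 19 = 311 / 19 = 16.3684
LCL = c̄ − 3√c̄ = 16.3684 − 3 × 4.0458 = 4.2310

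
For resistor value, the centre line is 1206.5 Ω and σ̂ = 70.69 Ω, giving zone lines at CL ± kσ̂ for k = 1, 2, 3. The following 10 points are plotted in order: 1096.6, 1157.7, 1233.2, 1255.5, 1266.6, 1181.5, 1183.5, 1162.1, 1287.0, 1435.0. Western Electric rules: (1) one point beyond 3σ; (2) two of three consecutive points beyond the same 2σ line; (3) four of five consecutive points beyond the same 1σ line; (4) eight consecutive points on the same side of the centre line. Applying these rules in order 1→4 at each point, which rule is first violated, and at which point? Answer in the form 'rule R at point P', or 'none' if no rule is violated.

Zone of each point (C = within 1σ̂, B = 1σ̂–2σ̂, A = 2σ̂–3σ̂, * = beyond 3σ̂; sign = side of CL): 1:-B, 2:-C, 3:+C, 4:+C, 5:+C, 6:-C, 7:-C, 8:-C, 9:+B, 10:+*
Rule 1 (one point beyond the 3σ limits) is satisfied at point 10.

rule 1 at point 10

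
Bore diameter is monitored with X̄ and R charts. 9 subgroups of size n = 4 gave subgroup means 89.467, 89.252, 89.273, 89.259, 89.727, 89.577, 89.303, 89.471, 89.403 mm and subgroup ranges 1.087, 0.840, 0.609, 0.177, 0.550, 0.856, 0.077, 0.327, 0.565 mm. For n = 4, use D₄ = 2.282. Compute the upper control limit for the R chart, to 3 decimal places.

R̄ = (1.087 + 0.840 + 0.609 + 0.177 + 0.550 + 0.856 + 0.077 + 0.327 + 0.565) / 9 = 5.0880 / 9 = 0.5653
UCL_R = D₄·R̄ = 2.282 × 0.5653 = 1.2901

1.290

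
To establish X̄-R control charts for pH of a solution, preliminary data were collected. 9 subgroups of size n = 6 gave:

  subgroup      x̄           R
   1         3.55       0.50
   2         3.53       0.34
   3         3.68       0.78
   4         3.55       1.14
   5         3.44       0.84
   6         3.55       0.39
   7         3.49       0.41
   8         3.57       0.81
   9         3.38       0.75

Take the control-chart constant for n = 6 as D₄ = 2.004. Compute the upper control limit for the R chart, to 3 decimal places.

R̄ = (0.50 + 0.34 + 0.78 + 1.14 + 0.84 + 0.39 + 0.41 + 0.81 + 0.75) / 9 = 5.9600 / 9 = 0.6622
UCL_R = D₄·R̄ = 2.004 × 0.6622 = 1.3271

1.327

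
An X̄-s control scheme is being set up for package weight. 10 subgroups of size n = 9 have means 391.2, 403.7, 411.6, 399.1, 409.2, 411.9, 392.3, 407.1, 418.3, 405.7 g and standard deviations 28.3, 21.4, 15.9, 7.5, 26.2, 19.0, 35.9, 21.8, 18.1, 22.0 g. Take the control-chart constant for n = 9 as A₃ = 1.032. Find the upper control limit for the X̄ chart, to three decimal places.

X̄̄ = (391.2 + 403.7 + 411.6 + 399.1 + 409.2 + 411.9 + 392.3 + 407.1 + 418.3 + 405.7) / 10 = 405.0100
s̄ = (28.3 + 21.4 + 15.9 + 7.5 + 26.2 + 19.0 + 35.9 + 21.8 + 18.1 + 22.0) / 10 = 21.6100
UCL = X̄̄ + A₃·s̄ = 405.0100 + 1.032 × 21.6100 = 427.3115

427.312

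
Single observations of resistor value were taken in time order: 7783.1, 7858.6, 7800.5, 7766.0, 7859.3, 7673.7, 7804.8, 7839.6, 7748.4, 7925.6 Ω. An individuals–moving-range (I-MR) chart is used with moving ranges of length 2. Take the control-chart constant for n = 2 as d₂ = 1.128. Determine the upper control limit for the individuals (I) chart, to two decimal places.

8066.39

X̄ = (7783.1 + 7858.6 + 7800.5 + 7766.0 + 7859.3 + 7673.7 + 7804.8 + 7839.6 + 7748.4 + 7925.6) / 10 = 7805.9600
Moving ranges: 75.5, 58.1, 34.5, 93.3, 185.6, 131.1, 34.8, 91.2, 177.2; M̄R̄ = 881.3000 / 9 = 97.9222
UCL = X̄ + 3·M̄R̄/d₂ = 7805.9600 + 3 × 97.9222 / 1.128 = 8066.3914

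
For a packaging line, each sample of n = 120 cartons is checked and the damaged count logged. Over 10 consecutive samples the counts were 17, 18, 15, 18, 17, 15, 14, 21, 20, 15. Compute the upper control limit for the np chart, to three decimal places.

p̄ = Σdᵢ / (k·n) = 170 / (10 × 120) = 0.14167
UCL = np̄ + 3·√(np̄(1−p̄)) = 17.0000 + 3 × √(17.0000×0.85833) = 17.0000 + 3 × 3.8199 = 28.4597

28.460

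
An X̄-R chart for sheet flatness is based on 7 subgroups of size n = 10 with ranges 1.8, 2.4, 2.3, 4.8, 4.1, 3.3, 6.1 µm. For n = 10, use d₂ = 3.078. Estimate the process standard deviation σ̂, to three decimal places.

1.151

R̄ = (1.8 + 2.4 + 2.3 + 4.8 + 4.1 + 3.3 + 6.1) / 7 = 3.5429
σ̂ = R̄ / d₂ = 3.5429 / 3.078 = 1.1510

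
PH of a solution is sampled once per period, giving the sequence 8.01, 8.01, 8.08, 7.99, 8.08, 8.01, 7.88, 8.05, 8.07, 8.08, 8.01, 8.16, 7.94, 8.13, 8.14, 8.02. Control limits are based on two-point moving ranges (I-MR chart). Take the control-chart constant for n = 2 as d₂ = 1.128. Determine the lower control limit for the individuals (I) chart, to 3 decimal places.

7.791

X̄ = (8.01 + 8.01 + 8.08 + 7.99 + 8.08 + 8.01 + 7.88 + 8.05 + 8.07 + 8.08 + 8.01 + 8.16 + 7.94 + 8.13 + 8.14 + 8.02) / 16 = 8.0412
Moving ranges: 0.00, 0.07, 0.09, 0.09, 0.07, 0.13, 0.17, 0.02, 0.01, 0.07, 0.15, 0.22, 0.19, 0.01, 0.12; M̄R̄ = 1.4100 / 15 = 0.0940
LCL = X̄ − 3·M̄R̄/d₂ = 8.0412 − 3 × 0.0940 / 1.128 = 7.7912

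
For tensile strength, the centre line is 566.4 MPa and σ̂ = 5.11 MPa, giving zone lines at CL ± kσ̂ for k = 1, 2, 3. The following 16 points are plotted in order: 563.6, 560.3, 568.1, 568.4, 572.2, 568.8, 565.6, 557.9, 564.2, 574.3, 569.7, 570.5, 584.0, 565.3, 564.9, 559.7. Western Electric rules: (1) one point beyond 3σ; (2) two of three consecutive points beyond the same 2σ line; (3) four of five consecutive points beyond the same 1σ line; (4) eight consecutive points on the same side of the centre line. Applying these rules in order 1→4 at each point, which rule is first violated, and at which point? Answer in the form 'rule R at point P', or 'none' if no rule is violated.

rule 1 at point 13

Zone of each point (C = within 1σ̂, B = 1σ̂–2σ̂, A = 2σ̂–3σ̂, * = beyond 3σ̂; sign = side of CL): 1:-C, 2:-B, 3:+C, 4:+C, 5:+B, 6:+C, 7:-C, 8:-B, 9:-C, 10:+B, 11:+C, 12:+C, 13:+*, 14:-C, 15:-C, 16:-B
Rule 1 (one point beyond the 3σ limits) is satisfied at point 13.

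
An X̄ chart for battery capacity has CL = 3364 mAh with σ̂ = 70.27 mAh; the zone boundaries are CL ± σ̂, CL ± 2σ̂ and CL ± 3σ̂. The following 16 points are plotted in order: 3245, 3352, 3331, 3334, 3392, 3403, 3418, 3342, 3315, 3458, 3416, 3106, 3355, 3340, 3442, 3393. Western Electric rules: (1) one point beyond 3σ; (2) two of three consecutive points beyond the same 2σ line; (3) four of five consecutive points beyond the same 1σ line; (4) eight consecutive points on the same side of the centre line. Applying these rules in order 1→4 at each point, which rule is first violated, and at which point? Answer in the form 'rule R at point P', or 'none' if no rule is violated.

Zone of each point (C = within 1σ̂, B = 1σ̂–2σ̂, A = 2σ̂–3σ̂, * = beyond 3σ̂; sign = side of CL): 1:-B, 2:-C, 3:-C, 4:-C, 5:+C, 6:+C, 7:+C, 8:-C, 9:-C, 10:+B, 11:+C, 12:-*, 13:-C, 14:-C, 15:+B, 16:+C
Rule 1 (one point beyond the 3σ limits) is satisfied at point 12.

rule 1 at point 12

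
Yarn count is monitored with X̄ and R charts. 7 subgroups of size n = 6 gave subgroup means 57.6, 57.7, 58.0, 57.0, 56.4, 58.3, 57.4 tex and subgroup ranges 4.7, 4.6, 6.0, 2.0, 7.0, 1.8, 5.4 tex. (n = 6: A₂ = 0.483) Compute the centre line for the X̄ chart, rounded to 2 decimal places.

57.49

X̄̄ = (57.6 + 57.7 + 58.0 + 57.0 + 56.4 + 58.3 + 57.4) / 7 = 402.4000 / 7 = 57.4857
CL = X̄̄ = 57.4857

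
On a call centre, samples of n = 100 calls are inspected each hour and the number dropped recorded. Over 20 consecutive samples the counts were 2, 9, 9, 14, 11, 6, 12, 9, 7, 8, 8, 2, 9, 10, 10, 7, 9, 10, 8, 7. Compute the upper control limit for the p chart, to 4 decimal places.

p̄ = Σdᵢ / (k·n) = 167 / (20 × 100) = 0.08350
UCL = p̄ + 3·√(p̄(1−p̄)/n) = 0.08350 + 3 × √(0.08350×0.91650/100) = 0.08350 + 3 × 0.02766 = 0.16649

0.1665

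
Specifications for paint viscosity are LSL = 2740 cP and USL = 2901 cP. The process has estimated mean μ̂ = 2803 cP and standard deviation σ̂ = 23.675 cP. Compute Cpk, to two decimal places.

Cpu = (USL − μ̂) / (3σ̂) = (2901 − 2803) / (3 × 23.675) = 1.3798; Cpl = (μ̂ − LSL) / (3σ̂) = (2803 − 2740) / (3 × 23.675) = 0.8870; Cpk = min(Cpu, Cpl) = 0.8870

0.89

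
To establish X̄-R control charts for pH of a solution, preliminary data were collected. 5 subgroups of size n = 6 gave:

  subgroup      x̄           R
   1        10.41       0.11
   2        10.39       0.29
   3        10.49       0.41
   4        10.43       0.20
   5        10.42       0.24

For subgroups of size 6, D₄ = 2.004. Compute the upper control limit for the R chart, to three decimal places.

R̄ = (0.11 + 0.29 + 0.41 + 0.20 + 0.24) / 5 = 1.2500 / 5 = 0.2500
UCL_R = D₄·R̄ = 2.004 × 0.2500 = 0.5010

0.501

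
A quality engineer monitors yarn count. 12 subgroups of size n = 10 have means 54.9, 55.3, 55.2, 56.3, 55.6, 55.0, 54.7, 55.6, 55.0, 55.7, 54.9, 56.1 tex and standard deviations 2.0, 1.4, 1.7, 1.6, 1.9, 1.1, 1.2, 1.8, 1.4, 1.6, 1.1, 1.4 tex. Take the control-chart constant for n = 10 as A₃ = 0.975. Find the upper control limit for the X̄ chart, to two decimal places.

X̄̄ = (54.9 + 55.3 + 55.2 + 56.3 + 55.6 + 55.0 + 54.7 + 55.6 + 55.0 + 55.7 + 54.9 + 56.1) / 12 = 55.3583
s̄ = (2.0 + 1.4 + 1.7 + 1.6 + 1.9 + 1.1 + 1.2 + 1.8 + 1.4 + 1.6 + 1.1 + 1.4) / 12 = 1.5167
UCL = X̄̄ + A₃·s̄ = 55.3583 + 0.975 × 1.5167 = 56.8371

56.84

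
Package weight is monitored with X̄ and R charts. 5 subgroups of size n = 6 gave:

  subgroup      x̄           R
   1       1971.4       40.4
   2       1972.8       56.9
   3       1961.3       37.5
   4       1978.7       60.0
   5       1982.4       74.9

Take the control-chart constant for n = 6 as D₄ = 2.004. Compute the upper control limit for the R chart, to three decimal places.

108.096

R̄ = (40.4 + 56.9 + 37.5 + 60.0 + 74.9) / 5 = 269.7000 / 5 = 53.9400
UCL_R = D₄·R̄ = 2.004 × 53.9400 = 108.0958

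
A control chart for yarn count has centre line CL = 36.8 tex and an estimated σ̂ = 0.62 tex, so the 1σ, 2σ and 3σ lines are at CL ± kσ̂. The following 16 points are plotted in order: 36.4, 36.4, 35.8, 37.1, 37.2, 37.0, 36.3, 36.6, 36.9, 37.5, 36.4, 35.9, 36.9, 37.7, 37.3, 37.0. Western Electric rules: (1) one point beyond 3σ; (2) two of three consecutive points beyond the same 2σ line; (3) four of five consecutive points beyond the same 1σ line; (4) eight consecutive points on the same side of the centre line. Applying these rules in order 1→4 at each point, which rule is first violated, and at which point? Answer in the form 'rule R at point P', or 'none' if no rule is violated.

Zone of each point (C = within 1σ̂, B = 1σ̂–2σ̂, A = 2σ̂–3σ̂, * = beyond 3σ̂; sign = side of CL): 1:-C, 2:-C, 3:-B, 4:+C, 5:+C, 6:+C, 7:-C, 8:-C, 9:+C, 10:+B, 11:-C, 12:-B, 13:+C, 14:+B, 15:+C, 16:+C
No rule fires across all 16 points.

none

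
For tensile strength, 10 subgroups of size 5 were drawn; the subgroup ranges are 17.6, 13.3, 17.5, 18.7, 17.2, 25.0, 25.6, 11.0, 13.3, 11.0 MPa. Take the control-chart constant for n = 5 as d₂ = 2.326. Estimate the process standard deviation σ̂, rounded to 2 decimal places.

R̄ = (17.6 + 13.3 + 17.5 + 18.7 + 17.2 + 25.0 + 25.6 + 11.0 + 13.3 + 11.0) / 10 = 17.0200
σ̂ = R̄ / d₂ = 17.0200 / 2.326 = 7.3173

7.32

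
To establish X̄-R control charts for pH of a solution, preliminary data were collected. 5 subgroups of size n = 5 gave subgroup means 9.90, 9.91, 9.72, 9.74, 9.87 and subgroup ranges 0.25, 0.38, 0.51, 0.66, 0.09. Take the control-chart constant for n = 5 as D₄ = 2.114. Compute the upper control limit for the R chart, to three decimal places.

0.799

R̄ = (0.25 + 0.38 + 0.51 + 0.66 + 0.09) / 5 = 1.8900 / 5 = 0.3780
UCL_R = D₄·R̄ = 2.114 × 0.3780 = 0.7991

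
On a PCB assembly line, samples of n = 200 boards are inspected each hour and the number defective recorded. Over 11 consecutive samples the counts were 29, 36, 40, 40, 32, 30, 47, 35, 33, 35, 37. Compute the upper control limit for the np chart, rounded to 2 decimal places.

p̄ = Σdᵢ / (k·n) = 394 / (11 × 200) = 0.17909
UCL = np̄ + 3·√(np̄(1−p̄)) = 35.8182 + 3 × √(35.8182×0.82091) = 35.8182 + 3 × 5.4225 = 52.0857

52.09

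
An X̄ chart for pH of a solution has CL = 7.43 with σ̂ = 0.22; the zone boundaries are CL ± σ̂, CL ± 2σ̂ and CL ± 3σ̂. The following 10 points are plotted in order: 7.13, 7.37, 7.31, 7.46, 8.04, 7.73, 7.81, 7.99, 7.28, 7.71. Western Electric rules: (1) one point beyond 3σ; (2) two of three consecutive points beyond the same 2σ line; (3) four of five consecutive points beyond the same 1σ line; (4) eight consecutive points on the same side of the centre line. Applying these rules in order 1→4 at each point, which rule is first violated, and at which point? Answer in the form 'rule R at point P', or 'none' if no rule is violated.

Zone of each point (C = within 1σ̂, B = 1σ̂–2σ̂, A = 2σ̂–3σ̂, * = beyond 3σ̂; sign = side of CL): 1:-B, 2:-C, 3:-C, 4:+C, 5:+A, 6:+B, 7:+B, 8:+A, 9:-C, 10:+B
Rule 3 (four of five consecutive points beyond the same 1σ limit) is satisfied at point 8.

rule 3 at point 8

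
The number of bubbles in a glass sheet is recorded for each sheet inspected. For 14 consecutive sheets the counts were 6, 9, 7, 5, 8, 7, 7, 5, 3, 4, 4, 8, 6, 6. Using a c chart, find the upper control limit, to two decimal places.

c̄ = (6 + 9 + 7 + 5 + 8 + 7 + 7 + 5 + 3 + 4 + 4 + 8 + 6 + 6) / 14 = 85 / 14 = 6.0714
UCL = c̄ + 3√c̄ = 6.0714 + 3 × √6.0714 = 6.0714 + 3 × 2.4640 = 13.4635

13.46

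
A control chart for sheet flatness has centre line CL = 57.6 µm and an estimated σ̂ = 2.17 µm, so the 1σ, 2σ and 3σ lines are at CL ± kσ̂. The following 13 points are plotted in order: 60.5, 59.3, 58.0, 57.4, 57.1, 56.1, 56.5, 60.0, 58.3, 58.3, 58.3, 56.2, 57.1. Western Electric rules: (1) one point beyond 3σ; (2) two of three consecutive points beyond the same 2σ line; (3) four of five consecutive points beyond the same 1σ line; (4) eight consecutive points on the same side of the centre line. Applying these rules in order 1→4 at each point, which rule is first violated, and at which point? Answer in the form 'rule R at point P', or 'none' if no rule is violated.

none

Zone of each point (C = within 1σ̂, B = 1σ̂–2σ̂, A = 2σ̂–3σ̂, * = beyond 3σ̂; sign = side of CL): 1:+B, 2:+C, 3:+C, 4:-C, 5:-C, 6:-C, 7:-C, 8:+B, 9:+C, 10:+C, 11:+C, 12:-C, 13:-C
No rule fires across all 13 points.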